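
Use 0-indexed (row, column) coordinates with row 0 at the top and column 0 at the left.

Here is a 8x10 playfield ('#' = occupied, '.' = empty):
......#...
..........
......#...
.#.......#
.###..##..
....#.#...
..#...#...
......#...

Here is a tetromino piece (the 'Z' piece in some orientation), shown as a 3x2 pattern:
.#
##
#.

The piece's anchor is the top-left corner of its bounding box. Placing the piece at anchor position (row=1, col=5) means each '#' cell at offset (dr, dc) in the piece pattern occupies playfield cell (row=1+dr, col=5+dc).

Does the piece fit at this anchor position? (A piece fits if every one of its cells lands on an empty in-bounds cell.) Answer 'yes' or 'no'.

Check each piece cell at anchor (1, 5):
  offset (0,1) -> (1,6): empty -> OK
  offset (1,0) -> (2,5): empty -> OK
  offset (1,1) -> (2,6): occupied ('#') -> FAIL
  offset (2,0) -> (3,5): empty -> OK
All cells valid: no

Answer: no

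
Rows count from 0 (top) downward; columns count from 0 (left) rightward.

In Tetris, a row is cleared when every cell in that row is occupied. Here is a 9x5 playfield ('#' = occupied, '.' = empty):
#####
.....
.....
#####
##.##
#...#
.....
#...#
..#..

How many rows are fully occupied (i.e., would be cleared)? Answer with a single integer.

Answer: 2

Derivation:
Check each row:
  row 0: 0 empty cells -> FULL (clear)
  row 1: 5 empty cells -> not full
  row 2: 5 empty cells -> not full
  row 3: 0 empty cells -> FULL (clear)
  row 4: 1 empty cell -> not full
  row 5: 3 empty cells -> not full
  row 6: 5 empty cells -> not full
  row 7: 3 empty cells -> not full
  row 8: 4 empty cells -> not full
Total rows cleared: 2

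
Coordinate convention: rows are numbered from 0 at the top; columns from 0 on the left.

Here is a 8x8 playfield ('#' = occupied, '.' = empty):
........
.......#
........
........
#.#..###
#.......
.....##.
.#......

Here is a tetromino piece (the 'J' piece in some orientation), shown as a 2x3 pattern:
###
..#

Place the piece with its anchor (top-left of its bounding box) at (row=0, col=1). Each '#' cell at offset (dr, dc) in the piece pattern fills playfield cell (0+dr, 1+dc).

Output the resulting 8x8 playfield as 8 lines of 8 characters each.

Fill (0+0,1+0) = (0,1)
Fill (0+0,1+1) = (0,2)
Fill (0+0,1+2) = (0,3)
Fill (0+1,1+2) = (1,3)

Answer: .###....
...#...#
........
........
#.#..###
#.......
.....##.
.#......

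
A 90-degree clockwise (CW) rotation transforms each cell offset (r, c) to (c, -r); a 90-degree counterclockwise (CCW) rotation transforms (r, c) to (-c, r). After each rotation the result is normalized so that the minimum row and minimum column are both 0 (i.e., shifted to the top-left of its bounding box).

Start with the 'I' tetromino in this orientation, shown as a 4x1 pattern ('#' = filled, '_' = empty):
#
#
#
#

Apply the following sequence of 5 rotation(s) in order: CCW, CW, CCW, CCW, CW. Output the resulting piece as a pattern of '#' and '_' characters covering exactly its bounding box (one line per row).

Start:
#
#
#
#
After rotation 1 (CCW):
####
After rotation 2 (CW):
#
#
#
#
After rotation 3 (CCW):
####
After rotation 4 (CCW):
#
#
#
#
After rotation 5 (CW):
####

Answer: ####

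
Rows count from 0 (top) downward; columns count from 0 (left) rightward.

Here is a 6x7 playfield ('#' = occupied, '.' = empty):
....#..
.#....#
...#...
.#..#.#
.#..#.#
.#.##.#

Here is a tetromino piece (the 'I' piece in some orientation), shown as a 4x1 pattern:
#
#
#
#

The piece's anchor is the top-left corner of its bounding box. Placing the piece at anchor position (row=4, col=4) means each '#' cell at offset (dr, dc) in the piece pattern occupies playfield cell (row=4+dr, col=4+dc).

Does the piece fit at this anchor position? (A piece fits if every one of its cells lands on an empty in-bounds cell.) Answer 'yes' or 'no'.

Answer: no

Derivation:
Check each piece cell at anchor (4, 4):
  offset (0,0) -> (4,4): occupied ('#') -> FAIL
  offset (1,0) -> (5,4): occupied ('#') -> FAIL
  offset (2,0) -> (6,4): out of bounds -> FAIL
  offset (3,0) -> (7,4): out of bounds -> FAIL
All cells valid: no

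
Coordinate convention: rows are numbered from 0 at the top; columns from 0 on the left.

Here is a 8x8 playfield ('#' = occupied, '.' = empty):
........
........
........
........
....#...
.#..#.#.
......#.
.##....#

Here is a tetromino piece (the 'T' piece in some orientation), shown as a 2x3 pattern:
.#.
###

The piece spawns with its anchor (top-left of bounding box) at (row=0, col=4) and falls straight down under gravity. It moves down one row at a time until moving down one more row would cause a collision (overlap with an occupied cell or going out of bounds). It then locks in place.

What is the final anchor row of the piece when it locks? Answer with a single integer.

Answer: 2

Derivation:
Spawn at (row=0, col=4). Try each row:
  row 0: fits
  row 1: fits
  row 2: fits
  row 3: blocked -> lock at row 2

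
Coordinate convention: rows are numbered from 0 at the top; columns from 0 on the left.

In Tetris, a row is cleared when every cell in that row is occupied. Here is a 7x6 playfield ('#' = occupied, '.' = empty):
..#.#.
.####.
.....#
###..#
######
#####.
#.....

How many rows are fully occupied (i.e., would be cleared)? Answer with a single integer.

Answer: 1

Derivation:
Check each row:
  row 0: 4 empty cells -> not full
  row 1: 2 empty cells -> not full
  row 2: 5 empty cells -> not full
  row 3: 2 empty cells -> not full
  row 4: 0 empty cells -> FULL (clear)
  row 5: 1 empty cell -> not full
  row 6: 5 empty cells -> not full
Total rows cleared: 1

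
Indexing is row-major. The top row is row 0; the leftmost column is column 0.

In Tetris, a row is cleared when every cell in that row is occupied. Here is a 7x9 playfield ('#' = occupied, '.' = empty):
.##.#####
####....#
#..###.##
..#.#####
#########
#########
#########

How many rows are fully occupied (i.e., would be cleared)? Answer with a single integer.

Answer: 3

Derivation:
Check each row:
  row 0: 2 empty cells -> not full
  row 1: 4 empty cells -> not full
  row 2: 3 empty cells -> not full
  row 3: 3 empty cells -> not full
  row 4: 0 empty cells -> FULL (clear)
  row 5: 0 empty cells -> FULL (clear)
  row 6: 0 empty cells -> FULL (clear)
Total rows cleared: 3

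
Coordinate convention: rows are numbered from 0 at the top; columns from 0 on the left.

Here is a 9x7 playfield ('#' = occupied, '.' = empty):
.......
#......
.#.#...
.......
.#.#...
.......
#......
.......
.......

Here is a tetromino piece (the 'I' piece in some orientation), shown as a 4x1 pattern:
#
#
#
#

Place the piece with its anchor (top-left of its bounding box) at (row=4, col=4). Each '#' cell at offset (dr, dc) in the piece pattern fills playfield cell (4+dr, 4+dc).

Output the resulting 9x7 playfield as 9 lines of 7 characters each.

Fill (4+0,4+0) = (4,4)
Fill (4+1,4+0) = (5,4)
Fill (4+2,4+0) = (6,4)
Fill (4+3,4+0) = (7,4)

Answer: .......
#......
.#.#...
.......
.#.##..
....#..
#...#..
....#..
.......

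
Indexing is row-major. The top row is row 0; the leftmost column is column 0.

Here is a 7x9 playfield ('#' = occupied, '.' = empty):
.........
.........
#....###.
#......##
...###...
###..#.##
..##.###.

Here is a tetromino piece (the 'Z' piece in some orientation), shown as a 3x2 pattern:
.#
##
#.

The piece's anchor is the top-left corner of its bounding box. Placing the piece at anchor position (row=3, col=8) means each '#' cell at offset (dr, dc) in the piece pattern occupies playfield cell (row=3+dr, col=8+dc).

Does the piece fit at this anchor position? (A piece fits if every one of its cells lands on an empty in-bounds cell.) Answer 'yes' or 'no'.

Answer: no

Derivation:
Check each piece cell at anchor (3, 8):
  offset (0,1) -> (3,9): out of bounds -> FAIL
  offset (1,0) -> (4,8): empty -> OK
  offset (1,1) -> (4,9): out of bounds -> FAIL
  offset (2,0) -> (5,8): occupied ('#') -> FAIL
All cells valid: no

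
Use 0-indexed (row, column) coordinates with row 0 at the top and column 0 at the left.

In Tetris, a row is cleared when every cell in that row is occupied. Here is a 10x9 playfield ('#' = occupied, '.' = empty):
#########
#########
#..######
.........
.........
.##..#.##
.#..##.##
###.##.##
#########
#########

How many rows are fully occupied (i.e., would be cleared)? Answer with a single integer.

Answer: 4

Derivation:
Check each row:
  row 0: 0 empty cells -> FULL (clear)
  row 1: 0 empty cells -> FULL (clear)
  row 2: 2 empty cells -> not full
  row 3: 9 empty cells -> not full
  row 4: 9 empty cells -> not full
  row 5: 4 empty cells -> not full
  row 6: 4 empty cells -> not full
  row 7: 2 empty cells -> not full
  row 8: 0 empty cells -> FULL (clear)
  row 9: 0 empty cells -> FULL (clear)
Total rows cleared: 4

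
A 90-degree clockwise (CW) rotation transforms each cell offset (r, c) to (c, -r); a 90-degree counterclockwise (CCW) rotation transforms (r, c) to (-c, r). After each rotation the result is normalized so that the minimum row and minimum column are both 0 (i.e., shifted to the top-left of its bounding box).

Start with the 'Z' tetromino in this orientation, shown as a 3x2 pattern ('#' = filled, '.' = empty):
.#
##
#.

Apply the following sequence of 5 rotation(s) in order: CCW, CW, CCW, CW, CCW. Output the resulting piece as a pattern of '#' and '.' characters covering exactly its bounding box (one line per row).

Start:
.#
##
#.
After rotation 1 (CCW):
##.
.##
After rotation 2 (CW):
.#
##
#.
After rotation 3 (CCW):
##.
.##
After rotation 4 (CW):
.#
##
#.
After rotation 5 (CCW):
##.
.##

Answer: ##.
.##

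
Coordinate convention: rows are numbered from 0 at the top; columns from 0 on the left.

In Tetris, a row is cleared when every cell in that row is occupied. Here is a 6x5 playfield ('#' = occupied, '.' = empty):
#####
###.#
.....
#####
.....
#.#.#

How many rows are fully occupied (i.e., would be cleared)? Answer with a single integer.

Answer: 2

Derivation:
Check each row:
  row 0: 0 empty cells -> FULL (clear)
  row 1: 1 empty cell -> not full
  row 2: 5 empty cells -> not full
  row 3: 0 empty cells -> FULL (clear)
  row 4: 5 empty cells -> not full
  row 5: 2 empty cells -> not full
Total rows cleared: 2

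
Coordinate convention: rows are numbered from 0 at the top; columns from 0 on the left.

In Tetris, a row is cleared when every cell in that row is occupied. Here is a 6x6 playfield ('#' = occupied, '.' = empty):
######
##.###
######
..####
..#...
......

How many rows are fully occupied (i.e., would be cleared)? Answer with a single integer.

Check each row:
  row 0: 0 empty cells -> FULL (clear)
  row 1: 1 empty cell -> not full
  row 2: 0 empty cells -> FULL (clear)
  row 3: 2 empty cells -> not full
  row 4: 5 empty cells -> not full
  row 5: 6 empty cells -> not full
Total rows cleared: 2

Answer: 2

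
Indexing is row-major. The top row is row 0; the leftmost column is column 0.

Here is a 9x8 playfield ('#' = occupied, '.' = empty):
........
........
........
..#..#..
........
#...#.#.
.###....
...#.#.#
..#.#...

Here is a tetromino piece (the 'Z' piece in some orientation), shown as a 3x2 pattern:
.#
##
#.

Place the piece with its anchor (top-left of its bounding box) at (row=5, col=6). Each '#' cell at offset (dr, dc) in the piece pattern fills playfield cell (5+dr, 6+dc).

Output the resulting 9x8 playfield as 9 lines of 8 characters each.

Answer: ........
........
........
..#..#..
........
#...#.##
.###..##
...#.###
..#.#...

Derivation:
Fill (5+0,6+1) = (5,7)
Fill (5+1,6+0) = (6,6)
Fill (5+1,6+1) = (6,7)
Fill (5+2,6+0) = (7,6)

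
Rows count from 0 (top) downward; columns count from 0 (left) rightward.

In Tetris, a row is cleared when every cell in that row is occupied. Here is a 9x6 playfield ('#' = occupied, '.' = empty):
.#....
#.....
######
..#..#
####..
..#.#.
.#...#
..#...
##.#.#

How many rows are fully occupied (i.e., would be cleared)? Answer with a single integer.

Answer: 1

Derivation:
Check each row:
  row 0: 5 empty cells -> not full
  row 1: 5 empty cells -> not full
  row 2: 0 empty cells -> FULL (clear)
  row 3: 4 empty cells -> not full
  row 4: 2 empty cells -> not full
  row 5: 4 empty cells -> not full
  row 6: 4 empty cells -> not full
  row 7: 5 empty cells -> not full
  row 8: 2 empty cells -> not full
Total rows cleared: 1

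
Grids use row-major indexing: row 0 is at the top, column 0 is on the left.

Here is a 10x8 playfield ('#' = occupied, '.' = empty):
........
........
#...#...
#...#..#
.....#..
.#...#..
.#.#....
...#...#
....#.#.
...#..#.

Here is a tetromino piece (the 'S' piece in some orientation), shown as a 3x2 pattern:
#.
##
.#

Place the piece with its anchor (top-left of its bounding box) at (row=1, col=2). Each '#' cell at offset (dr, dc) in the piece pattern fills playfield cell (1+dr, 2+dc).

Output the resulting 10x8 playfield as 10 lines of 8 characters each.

Fill (1+0,2+0) = (1,2)
Fill (1+1,2+0) = (2,2)
Fill (1+1,2+1) = (2,3)
Fill (1+2,2+1) = (3,3)

Answer: ........
..#.....
#.###...
#..##..#
.....#..
.#...#..
.#.#....
...#...#
....#.#.
...#..#.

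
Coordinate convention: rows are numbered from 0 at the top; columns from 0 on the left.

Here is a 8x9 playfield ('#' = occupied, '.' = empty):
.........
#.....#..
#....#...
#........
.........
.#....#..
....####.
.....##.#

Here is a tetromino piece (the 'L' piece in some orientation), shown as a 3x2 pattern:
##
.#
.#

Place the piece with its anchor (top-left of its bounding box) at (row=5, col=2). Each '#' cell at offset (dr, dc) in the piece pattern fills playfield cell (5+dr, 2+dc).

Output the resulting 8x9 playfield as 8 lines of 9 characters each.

Answer: .........
#.....#..
#....#...
#........
.........
.###..#..
...#####.
...#.##.#

Derivation:
Fill (5+0,2+0) = (5,2)
Fill (5+0,2+1) = (5,3)
Fill (5+1,2+1) = (6,3)
Fill (5+2,2+1) = (7,3)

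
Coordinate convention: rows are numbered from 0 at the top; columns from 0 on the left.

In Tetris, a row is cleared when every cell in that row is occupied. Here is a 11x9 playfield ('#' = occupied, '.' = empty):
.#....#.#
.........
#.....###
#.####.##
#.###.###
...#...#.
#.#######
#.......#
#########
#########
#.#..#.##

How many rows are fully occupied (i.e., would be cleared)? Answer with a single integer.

Answer: 2

Derivation:
Check each row:
  row 0: 6 empty cells -> not full
  row 1: 9 empty cells -> not full
  row 2: 5 empty cells -> not full
  row 3: 2 empty cells -> not full
  row 4: 2 empty cells -> not full
  row 5: 7 empty cells -> not full
  row 6: 1 empty cell -> not full
  row 7: 7 empty cells -> not full
  row 8: 0 empty cells -> FULL (clear)
  row 9: 0 empty cells -> FULL (clear)
  row 10: 4 empty cells -> not full
Total rows cleared: 2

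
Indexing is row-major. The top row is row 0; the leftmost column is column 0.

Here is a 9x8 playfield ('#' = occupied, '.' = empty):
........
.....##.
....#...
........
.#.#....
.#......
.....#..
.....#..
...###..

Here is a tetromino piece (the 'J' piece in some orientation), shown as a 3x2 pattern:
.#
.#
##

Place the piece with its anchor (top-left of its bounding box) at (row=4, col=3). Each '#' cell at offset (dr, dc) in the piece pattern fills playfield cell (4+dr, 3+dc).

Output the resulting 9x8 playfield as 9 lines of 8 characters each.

Fill (4+0,3+1) = (4,4)
Fill (4+1,3+1) = (5,4)
Fill (4+2,3+0) = (6,3)
Fill (4+2,3+1) = (6,4)

Answer: ........
.....##.
....#...
........
.#.##...
.#..#...
...###..
.....#..
...###..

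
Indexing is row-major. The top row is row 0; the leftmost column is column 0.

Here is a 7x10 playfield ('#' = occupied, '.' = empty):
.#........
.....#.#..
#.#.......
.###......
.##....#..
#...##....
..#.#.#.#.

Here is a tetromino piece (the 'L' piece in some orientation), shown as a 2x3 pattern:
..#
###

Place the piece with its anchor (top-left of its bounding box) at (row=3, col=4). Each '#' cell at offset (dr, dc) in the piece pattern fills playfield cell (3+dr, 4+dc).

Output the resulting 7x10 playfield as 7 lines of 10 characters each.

Fill (3+0,4+2) = (3,6)
Fill (3+1,4+0) = (4,4)
Fill (3+1,4+1) = (4,5)
Fill (3+1,4+2) = (4,6)

Answer: .#........
.....#.#..
#.#.......
.###..#...
.##.####..
#...##....
..#.#.#.#.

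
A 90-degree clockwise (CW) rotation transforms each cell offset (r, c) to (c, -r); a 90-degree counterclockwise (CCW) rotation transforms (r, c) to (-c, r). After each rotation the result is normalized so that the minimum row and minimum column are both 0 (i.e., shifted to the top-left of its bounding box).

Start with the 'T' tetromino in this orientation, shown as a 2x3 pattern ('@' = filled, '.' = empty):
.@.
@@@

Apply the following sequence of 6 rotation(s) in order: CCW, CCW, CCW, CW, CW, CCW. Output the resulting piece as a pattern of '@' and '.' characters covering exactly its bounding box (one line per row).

Start:
.@.
@@@
After rotation 1 (CCW):
.@
@@
.@
After rotation 2 (CCW):
@@@
.@.
After rotation 3 (CCW):
@.
@@
@.
After rotation 4 (CW):
@@@
.@.
After rotation 5 (CW):
.@
@@
.@
After rotation 6 (CCW):
@@@
.@.

Answer: @@@
.@.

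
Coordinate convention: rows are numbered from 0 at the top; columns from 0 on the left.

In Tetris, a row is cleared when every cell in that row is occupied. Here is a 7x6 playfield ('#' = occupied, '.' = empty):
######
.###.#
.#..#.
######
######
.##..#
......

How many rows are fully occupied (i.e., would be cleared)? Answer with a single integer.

Answer: 3

Derivation:
Check each row:
  row 0: 0 empty cells -> FULL (clear)
  row 1: 2 empty cells -> not full
  row 2: 4 empty cells -> not full
  row 3: 0 empty cells -> FULL (clear)
  row 4: 0 empty cells -> FULL (clear)
  row 5: 3 empty cells -> not full
  row 6: 6 empty cells -> not full
Total rows cleared: 3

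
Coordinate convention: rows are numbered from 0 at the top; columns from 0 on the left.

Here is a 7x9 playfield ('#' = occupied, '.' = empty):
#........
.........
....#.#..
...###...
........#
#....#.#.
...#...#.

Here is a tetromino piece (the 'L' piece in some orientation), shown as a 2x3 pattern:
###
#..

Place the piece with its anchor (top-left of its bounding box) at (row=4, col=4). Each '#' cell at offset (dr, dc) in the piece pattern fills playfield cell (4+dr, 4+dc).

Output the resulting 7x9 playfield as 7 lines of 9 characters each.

Fill (4+0,4+0) = (4,4)
Fill (4+0,4+1) = (4,5)
Fill (4+0,4+2) = (4,6)
Fill (4+1,4+0) = (5,4)

Answer: #........
.........
....#.#..
...###...
....###.#
#...##.#.
...#...#.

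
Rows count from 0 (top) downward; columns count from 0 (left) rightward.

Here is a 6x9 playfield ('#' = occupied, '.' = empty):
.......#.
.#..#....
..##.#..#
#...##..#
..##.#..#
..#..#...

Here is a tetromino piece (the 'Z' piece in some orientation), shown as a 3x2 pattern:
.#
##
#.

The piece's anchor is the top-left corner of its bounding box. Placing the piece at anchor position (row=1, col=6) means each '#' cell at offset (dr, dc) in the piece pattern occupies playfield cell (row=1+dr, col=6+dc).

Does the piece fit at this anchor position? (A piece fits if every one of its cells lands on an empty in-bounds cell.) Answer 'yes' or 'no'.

Check each piece cell at anchor (1, 6):
  offset (0,1) -> (1,7): empty -> OK
  offset (1,0) -> (2,6): empty -> OK
  offset (1,1) -> (2,7): empty -> OK
  offset (2,0) -> (3,6): empty -> OK
All cells valid: yes

Answer: yes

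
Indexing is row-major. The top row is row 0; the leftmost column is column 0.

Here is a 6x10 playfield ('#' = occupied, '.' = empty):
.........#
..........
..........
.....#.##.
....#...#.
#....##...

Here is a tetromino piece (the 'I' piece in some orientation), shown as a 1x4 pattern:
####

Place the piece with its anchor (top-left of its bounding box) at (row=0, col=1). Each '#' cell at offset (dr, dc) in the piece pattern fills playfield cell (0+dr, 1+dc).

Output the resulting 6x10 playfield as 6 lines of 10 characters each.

Answer: .####....#
..........
..........
.....#.##.
....#...#.
#....##...

Derivation:
Fill (0+0,1+0) = (0,1)
Fill (0+0,1+1) = (0,2)
Fill (0+0,1+2) = (0,3)
Fill (0+0,1+3) = (0,4)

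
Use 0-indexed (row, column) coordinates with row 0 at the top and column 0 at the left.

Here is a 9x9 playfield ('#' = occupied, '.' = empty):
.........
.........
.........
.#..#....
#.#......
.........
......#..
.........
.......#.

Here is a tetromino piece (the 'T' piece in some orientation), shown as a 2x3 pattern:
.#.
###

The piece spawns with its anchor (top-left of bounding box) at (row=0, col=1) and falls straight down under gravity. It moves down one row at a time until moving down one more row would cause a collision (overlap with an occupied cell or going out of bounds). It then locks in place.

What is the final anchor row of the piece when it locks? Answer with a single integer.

Spawn at (row=0, col=1). Try each row:
  row 0: fits
  row 1: fits
  row 2: blocked -> lock at row 1

Answer: 1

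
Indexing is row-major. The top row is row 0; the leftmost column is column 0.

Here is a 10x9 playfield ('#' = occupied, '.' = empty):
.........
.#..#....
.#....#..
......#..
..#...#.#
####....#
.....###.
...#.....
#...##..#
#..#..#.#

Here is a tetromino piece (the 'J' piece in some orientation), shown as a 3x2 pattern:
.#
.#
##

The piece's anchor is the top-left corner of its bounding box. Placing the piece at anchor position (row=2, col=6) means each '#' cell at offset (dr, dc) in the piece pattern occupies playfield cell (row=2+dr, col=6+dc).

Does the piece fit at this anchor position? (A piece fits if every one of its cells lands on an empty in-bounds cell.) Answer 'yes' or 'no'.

Check each piece cell at anchor (2, 6):
  offset (0,1) -> (2,7): empty -> OK
  offset (1,1) -> (3,7): empty -> OK
  offset (2,0) -> (4,6): occupied ('#') -> FAIL
  offset (2,1) -> (4,7): empty -> OK
All cells valid: no

Answer: no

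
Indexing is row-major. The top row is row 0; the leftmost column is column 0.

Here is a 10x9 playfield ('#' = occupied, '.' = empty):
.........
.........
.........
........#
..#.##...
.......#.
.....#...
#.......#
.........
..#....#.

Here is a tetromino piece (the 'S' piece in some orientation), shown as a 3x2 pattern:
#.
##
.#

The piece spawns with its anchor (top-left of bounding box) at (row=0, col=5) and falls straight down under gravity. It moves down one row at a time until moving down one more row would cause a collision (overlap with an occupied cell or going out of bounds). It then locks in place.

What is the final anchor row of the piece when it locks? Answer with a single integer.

Answer: 2

Derivation:
Spawn at (row=0, col=5). Try each row:
  row 0: fits
  row 1: fits
  row 2: fits
  row 3: blocked -> lock at row 2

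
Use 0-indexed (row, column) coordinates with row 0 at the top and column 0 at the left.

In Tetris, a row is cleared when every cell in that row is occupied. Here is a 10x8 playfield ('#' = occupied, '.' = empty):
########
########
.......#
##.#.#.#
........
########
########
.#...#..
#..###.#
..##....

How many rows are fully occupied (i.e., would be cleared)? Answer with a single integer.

Check each row:
  row 0: 0 empty cells -> FULL (clear)
  row 1: 0 empty cells -> FULL (clear)
  row 2: 7 empty cells -> not full
  row 3: 3 empty cells -> not full
  row 4: 8 empty cells -> not full
  row 5: 0 empty cells -> FULL (clear)
  row 6: 0 empty cells -> FULL (clear)
  row 7: 6 empty cells -> not full
  row 8: 3 empty cells -> not full
  row 9: 6 empty cells -> not full
Total rows cleared: 4

Answer: 4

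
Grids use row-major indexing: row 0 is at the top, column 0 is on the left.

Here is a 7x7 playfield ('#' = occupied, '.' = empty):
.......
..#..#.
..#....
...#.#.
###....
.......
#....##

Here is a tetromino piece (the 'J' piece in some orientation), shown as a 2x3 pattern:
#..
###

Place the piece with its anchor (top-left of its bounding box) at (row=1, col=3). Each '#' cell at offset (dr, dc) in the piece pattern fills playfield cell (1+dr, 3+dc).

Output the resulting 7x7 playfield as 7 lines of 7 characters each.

Fill (1+0,3+0) = (1,3)
Fill (1+1,3+0) = (2,3)
Fill (1+1,3+1) = (2,4)
Fill (1+1,3+2) = (2,5)

Answer: .......
..##.#.
..####.
...#.#.
###....
.......
#....##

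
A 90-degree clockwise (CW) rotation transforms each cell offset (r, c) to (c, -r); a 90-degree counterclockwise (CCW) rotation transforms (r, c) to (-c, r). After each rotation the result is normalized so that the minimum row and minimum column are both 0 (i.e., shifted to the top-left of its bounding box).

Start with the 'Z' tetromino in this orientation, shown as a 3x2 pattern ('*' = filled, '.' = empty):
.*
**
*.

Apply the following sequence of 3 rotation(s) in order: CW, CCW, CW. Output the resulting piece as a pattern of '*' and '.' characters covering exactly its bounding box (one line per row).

Start:
.*
**
*.
After rotation 1 (CW):
**.
.**
After rotation 2 (CCW):
.*
**
*.
After rotation 3 (CW):
**.
.**

Answer: **.
.**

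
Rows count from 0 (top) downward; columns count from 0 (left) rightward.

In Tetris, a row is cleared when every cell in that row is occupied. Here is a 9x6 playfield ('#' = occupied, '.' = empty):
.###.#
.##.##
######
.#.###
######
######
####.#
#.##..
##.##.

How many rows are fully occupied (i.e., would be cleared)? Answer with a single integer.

Check each row:
  row 0: 2 empty cells -> not full
  row 1: 2 empty cells -> not full
  row 2: 0 empty cells -> FULL (clear)
  row 3: 2 empty cells -> not full
  row 4: 0 empty cells -> FULL (clear)
  row 5: 0 empty cells -> FULL (clear)
  row 6: 1 empty cell -> not full
  row 7: 3 empty cells -> not full
  row 8: 2 empty cells -> not full
Total rows cleared: 3

Answer: 3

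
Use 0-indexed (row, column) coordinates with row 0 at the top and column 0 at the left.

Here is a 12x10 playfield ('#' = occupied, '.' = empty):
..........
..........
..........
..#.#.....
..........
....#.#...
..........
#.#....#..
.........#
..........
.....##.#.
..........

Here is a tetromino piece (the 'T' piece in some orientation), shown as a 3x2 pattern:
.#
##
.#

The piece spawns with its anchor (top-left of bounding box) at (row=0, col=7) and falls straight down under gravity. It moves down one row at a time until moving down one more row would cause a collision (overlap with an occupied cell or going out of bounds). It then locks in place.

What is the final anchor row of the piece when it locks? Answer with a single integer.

Spawn at (row=0, col=7). Try each row:
  row 0: fits
  row 1: fits
  row 2: fits
  row 3: fits
  row 4: fits
  row 5: fits
  row 6: blocked -> lock at row 5

Answer: 5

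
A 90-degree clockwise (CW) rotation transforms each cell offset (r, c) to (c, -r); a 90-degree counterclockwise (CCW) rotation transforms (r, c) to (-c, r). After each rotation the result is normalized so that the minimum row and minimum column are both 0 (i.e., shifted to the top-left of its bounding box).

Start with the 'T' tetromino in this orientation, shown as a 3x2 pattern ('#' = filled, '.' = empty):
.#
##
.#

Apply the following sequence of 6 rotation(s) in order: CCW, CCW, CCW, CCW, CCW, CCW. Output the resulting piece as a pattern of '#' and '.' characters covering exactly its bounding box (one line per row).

Start:
.#
##
.#
After rotation 1 (CCW):
###
.#.
After rotation 2 (CCW):
#.
##
#.
After rotation 3 (CCW):
.#.
###
After rotation 4 (CCW):
.#
##
.#
After rotation 5 (CCW):
###
.#.
After rotation 6 (CCW):
#.
##
#.

Answer: #.
##
#.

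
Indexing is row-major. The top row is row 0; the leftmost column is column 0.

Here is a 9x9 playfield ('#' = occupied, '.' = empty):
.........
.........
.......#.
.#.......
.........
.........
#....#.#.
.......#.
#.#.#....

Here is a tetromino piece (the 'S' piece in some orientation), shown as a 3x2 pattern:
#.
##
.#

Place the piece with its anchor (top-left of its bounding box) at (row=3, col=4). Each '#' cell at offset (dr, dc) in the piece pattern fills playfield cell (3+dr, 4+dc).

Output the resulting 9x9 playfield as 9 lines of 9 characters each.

Fill (3+0,4+0) = (3,4)
Fill (3+1,4+0) = (4,4)
Fill (3+1,4+1) = (4,5)
Fill (3+2,4+1) = (5,5)

Answer: .........
.........
.......#.
.#..#....
....##...
.....#...
#....#.#.
.......#.
#.#.#....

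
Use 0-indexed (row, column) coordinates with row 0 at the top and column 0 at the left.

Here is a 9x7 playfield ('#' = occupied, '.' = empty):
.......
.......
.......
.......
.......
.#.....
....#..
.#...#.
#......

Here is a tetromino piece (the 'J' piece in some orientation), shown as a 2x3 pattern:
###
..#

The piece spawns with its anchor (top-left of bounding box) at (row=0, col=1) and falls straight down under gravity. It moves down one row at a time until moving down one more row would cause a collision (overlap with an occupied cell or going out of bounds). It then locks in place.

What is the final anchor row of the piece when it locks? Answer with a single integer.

Spawn at (row=0, col=1). Try each row:
  row 0: fits
  row 1: fits
  row 2: fits
  row 3: fits
  row 4: fits
  row 5: blocked -> lock at row 4

Answer: 4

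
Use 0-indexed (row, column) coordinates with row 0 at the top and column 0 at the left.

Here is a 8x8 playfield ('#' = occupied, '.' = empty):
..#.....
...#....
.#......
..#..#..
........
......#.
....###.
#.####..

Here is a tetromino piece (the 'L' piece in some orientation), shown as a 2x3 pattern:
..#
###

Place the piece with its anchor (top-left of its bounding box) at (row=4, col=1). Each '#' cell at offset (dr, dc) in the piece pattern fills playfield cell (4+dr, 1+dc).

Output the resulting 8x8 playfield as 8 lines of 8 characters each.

Fill (4+0,1+2) = (4,3)
Fill (4+1,1+0) = (5,1)
Fill (4+1,1+1) = (5,2)
Fill (4+1,1+2) = (5,3)

Answer: ..#.....
...#....
.#......
..#..#..
...#....
.###..#.
....###.
#.####..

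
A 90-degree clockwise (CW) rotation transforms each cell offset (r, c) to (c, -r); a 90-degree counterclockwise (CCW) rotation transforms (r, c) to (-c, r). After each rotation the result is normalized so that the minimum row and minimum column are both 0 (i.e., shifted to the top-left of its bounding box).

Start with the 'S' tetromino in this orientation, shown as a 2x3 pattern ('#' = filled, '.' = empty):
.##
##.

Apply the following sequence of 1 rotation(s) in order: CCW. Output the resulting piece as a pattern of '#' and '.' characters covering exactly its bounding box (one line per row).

Start:
.##
##.
After rotation 1 (CCW):
#.
##
.#

Answer: #.
##
.#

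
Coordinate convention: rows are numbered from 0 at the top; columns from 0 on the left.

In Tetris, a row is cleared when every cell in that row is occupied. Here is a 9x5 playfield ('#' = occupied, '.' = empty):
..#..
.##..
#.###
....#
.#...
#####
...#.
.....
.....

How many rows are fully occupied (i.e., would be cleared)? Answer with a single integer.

Answer: 1

Derivation:
Check each row:
  row 0: 4 empty cells -> not full
  row 1: 3 empty cells -> not full
  row 2: 1 empty cell -> not full
  row 3: 4 empty cells -> not full
  row 4: 4 empty cells -> not full
  row 5: 0 empty cells -> FULL (clear)
  row 6: 4 empty cells -> not full
  row 7: 5 empty cells -> not full
  row 8: 5 empty cells -> not full
Total rows cleared: 1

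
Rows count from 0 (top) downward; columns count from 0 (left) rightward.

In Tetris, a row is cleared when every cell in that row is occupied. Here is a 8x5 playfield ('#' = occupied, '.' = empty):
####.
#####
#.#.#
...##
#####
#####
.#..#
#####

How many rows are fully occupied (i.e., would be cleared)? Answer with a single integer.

Check each row:
  row 0: 1 empty cell -> not full
  row 1: 0 empty cells -> FULL (clear)
  row 2: 2 empty cells -> not full
  row 3: 3 empty cells -> not full
  row 4: 0 empty cells -> FULL (clear)
  row 5: 0 empty cells -> FULL (clear)
  row 6: 3 empty cells -> not full
  row 7: 0 empty cells -> FULL (clear)
Total rows cleared: 4

Answer: 4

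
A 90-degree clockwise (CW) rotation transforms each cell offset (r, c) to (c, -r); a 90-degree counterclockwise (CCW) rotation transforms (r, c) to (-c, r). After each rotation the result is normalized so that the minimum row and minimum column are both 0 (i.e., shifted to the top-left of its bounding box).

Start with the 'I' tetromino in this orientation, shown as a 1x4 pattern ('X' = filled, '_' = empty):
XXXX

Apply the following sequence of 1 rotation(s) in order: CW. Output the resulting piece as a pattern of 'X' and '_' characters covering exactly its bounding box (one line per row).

Start:
XXXX
After rotation 1 (CW):
X
X
X
X

Answer: X
X
X
X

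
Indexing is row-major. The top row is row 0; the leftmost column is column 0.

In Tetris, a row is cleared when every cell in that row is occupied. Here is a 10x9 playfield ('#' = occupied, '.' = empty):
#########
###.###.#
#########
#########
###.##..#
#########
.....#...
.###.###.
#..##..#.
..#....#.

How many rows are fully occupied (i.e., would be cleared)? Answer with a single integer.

Check each row:
  row 0: 0 empty cells -> FULL (clear)
  row 1: 2 empty cells -> not full
  row 2: 0 empty cells -> FULL (clear)
  row 3: 0 empty cells -> FULL (clear)
  row 4: 3 empty cells -> not full
  row 5: 0 empty cells -> FULL (clear)
  row 6: 8 empty cells -> not full
  row 7: 3 empty cells -> not full
  row 8: 5 empty cells -> not full
  row 9: 7 empty cells -> not full
Total rows cleared: 4

Answer: 4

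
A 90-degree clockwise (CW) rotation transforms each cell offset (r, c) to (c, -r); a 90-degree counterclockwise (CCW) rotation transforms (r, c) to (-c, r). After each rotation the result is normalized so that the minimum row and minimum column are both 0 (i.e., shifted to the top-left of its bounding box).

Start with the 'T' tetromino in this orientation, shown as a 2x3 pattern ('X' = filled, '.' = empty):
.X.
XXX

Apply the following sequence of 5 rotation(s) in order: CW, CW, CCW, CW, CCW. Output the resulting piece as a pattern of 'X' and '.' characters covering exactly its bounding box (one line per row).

Start:
.X.
XXX
After rotation 1 (CW):
X.
XX
X.
After rotation 2 (CW):
XXX
.X.
After rotation 3 (CCW):
X.
XX
X.
After rotation 4 (CW):
XXX
.X.
After rotation 5 (CCW):
X.
XX
X.

Answer: X.
XX
X.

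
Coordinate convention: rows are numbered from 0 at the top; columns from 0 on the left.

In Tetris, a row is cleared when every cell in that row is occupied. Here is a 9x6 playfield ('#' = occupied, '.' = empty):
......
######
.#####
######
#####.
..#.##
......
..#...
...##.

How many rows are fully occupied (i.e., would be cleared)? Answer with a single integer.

Answer: 2

Derivation:
Check each row:
  row 0: 6 empty cells -> not full
  row 1: 0 empty cells -> FULL (clear)
  row 2: 1 empty cell -> not full
  row 3: 0 empty cells -> FULL (clear)
  row 4: 1 empty cell -> not full
  row 5: 3 empty cells -> not full
  row 6: 6 empty cells -> not full
  row 7: 5 empty cells -> not full
  row 8: 4 empty cells -> not full
Total rows cleared: 2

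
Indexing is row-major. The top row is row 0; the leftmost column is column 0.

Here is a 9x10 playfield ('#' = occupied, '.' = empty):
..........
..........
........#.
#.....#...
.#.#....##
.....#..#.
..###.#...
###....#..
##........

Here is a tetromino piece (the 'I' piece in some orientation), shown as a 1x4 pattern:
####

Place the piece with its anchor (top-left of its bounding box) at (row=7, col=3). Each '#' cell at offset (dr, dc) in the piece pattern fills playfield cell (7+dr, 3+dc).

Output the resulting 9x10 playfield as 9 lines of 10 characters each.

Fill (7+0,3+0) = (7,3)
Fill (7+0,3+1) = (7,4)
Fill (7+0,3+2) = (7,5)
Fill (7+0,3+3) = (7,6)

Answer: ..........
..........
........#.
#.....#...
.#.#....##
.....#..#.
..###.#...
########..
##........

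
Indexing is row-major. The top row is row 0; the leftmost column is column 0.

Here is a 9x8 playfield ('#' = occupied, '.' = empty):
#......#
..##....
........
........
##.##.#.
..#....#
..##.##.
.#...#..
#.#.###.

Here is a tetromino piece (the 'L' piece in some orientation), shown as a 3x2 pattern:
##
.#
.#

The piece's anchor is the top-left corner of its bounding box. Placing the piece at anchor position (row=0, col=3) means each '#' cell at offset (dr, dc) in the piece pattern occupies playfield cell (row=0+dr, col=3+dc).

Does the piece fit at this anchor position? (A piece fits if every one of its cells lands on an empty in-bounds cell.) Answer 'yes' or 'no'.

Check each piece cell at anchor (0, 3):
  offset (0,0) -> (0,3): empty -> OK
  offset (0,1) -> (0,4): empty -> OK
  offset (1,1) -> (1,4): empty -> OK
  offset (2,1) -> (2,4): empty -> OK
All cells valid: yes

Answer: yes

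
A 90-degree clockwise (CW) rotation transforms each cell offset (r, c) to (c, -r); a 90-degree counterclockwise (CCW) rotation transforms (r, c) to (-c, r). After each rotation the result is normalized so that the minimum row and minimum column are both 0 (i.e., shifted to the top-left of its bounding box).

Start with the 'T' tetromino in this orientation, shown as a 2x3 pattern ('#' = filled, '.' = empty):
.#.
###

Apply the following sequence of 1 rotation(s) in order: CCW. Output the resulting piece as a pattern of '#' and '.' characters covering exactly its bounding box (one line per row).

Answer: .#
##
.#

Derivation:
Start:
.#.
###
After rotation 1 (CCW):
.#
##
.#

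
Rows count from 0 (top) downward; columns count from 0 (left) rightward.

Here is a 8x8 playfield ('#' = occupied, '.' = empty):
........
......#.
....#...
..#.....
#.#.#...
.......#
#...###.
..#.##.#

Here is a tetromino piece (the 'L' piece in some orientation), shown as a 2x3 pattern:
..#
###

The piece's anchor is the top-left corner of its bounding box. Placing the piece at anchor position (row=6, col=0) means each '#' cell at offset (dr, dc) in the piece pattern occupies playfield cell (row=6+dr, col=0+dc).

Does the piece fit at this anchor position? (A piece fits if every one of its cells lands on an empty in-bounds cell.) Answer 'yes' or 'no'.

Check each piece cell at anchor (6, 0):
  offset (0,2) -> (6,2): empty -> OK
  offset (1,0) -> (7,0): empty -> OK
  offset (1,1) -> (7,1): empty -> OK
  offset (1,2) -> (7,2): occupied ('#') -> FAIL
All cells valid: no

Answer: no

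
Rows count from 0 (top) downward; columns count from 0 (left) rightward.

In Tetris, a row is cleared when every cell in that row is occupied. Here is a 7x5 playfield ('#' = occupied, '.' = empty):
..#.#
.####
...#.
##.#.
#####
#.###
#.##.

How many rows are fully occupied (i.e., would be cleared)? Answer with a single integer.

Check each row:
  row 0: 3 empty cells -> not full
  row 1: 1 empty cell -> not full
  row 2: 4 empty cells -> not full
  row 3: 2 empty cells -> not full
  row 4: 0 empty cells -> FULL (clear)
  row 5: 1 empty cell -> not full
  row 6: 2 empty cells -> not full
Total rows cleared: 1

Answer: 1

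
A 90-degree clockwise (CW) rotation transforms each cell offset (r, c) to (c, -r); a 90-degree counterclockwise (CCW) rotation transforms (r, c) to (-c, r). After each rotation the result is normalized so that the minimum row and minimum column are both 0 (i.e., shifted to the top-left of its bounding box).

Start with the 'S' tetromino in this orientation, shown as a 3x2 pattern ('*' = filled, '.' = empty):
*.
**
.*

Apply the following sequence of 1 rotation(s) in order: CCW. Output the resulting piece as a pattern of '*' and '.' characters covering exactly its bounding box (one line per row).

Answer: .**
**.

Derivation:
Start:
*.
**
.*
After rotation 1 (CCW):
.**
**.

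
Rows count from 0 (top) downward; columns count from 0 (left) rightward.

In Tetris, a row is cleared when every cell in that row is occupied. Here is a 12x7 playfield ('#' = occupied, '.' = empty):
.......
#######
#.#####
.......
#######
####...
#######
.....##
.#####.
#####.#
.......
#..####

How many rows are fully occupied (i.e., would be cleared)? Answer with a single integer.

Check each row:
  row 0: 7 empty cells -> not full
  row 1: 0 empty cells -> FULL (clear)
  row 2: 1 empty cell -> not full
  row 3: 7 empty cells -> not full
  row 4: 0 empty cells -> FULL (clear)
  row 5: 3 empty cells -> not full
  row 6: 0 empty cells -> FULL (clear)
  row 7: 5 empty cells -> not full
  row 8: 2 empty cells -> not full
  row 9: 1 empty cell -> not full
  row 10: 7 empty cells -> not full
  row 11: 2 empty cells -> not full
Total rows cleared: 3

Answer: 3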